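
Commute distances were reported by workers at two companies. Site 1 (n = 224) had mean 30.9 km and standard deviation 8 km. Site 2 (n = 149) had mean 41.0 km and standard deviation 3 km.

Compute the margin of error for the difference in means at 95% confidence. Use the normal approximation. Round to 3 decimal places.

1.153

Standard errors of each mean: 8/√224 = 0.5345 and 3/√149 = 0.2458.
SE(x̄₁ − x̄₂) = √(0.5345² + 0.2458²) = 0.5883 for independent samples with unequal variances.
With z* = 1.960, the margin is 1.960 × 0.5883 = 1.1531.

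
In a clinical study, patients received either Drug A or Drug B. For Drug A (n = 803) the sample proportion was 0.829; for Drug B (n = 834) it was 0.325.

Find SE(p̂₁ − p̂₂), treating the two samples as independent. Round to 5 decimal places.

0.02097

The two standard errors are √(0.8290×0.1710/803) = 0.01329 and √(0.3250×0.6750/834) = 0.01622.
Because the samples are independent, SE_diff = √(0.01329² + 0.01622²) = 0.02097.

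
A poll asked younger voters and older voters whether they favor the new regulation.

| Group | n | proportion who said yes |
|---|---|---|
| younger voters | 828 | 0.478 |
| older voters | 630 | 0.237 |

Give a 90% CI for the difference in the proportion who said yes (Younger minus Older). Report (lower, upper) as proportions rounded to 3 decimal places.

Each SE is √(p̂(1−p̂)/n): √(0.4780·0.5220/828) = 0.01736 and √(0.2370·0.7630/630) = 0.01694.
SE(p̂₁ − p̂₂) = √(SE₁² + SE₂²) = √(0.0003013696 + 0.0002869636) = 0.02426, since the two samples are independent.
At 90% confidence z* = 1.645; margin = 1.645 × 0.02426 = 0.03991.
The difference is 0.4780 − 0.2370 = 0.2410, so the interval is 0.2410 ± 0.03991 = (0.201, 0.281).

(0.201, 0.281)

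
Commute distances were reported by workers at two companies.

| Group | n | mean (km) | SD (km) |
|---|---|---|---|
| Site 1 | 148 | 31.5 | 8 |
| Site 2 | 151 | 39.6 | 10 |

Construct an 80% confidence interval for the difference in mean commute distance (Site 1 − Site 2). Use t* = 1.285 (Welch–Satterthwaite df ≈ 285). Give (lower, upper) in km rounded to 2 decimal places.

Standard errors of each mean: 8/√148 = 0.6576 and 10/√151 = 0.8138.
SE(x̄₁ − x̄₂) = √(0.6576² + 0.8138²) = 1.0463 for independent samples with unequal variances.
With t* = 1.285, the margin is 1.285 × 1.0463 = 1.3445.
x̄₁ − x̄₂ = 31.5 − 39.6 = -8.1000; the interval is -8.1000 ± 1.3445 = (-9.44, -6.76).

(-9.44, -6.76)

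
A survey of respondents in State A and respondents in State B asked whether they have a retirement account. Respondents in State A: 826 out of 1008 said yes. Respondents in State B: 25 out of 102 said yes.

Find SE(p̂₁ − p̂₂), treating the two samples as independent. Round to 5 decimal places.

First, p̂₁ = 826/1008 = 0.8194; p̂₂ = 25/102 = 0.2451.
The two standard errors are √(0.8194×0.1806/1008) = 0.01212 and √(0.2451×0.7549/102) = 0.04259.
Because the samples are independent, SE_diff = √(0.01212² + 0.04259²) = 0.04428.

0.04428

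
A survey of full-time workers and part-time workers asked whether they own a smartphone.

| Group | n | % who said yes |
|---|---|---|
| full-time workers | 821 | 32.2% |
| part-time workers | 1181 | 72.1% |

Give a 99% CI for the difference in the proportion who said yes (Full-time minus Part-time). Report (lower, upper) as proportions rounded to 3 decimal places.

SE₁ = √(p̂₁(1−p̂₁)/n₁) = √(0.3220·0.6780/821) = 0.01631; SE₂ = √(0.7210·0.2790/1181) = 0.01305.
Independent samples: SE of the difference = √(SE₁² + SE₂²) = √(0.0002660161 + 0.0001703025) = 0.02089.
z* for 99% confidence is 2.576, so the margin of error is 2.576 × 0.02089 = 0.05381.
Point estimate p̂₁ − p̂₂ = 0.3220 − 0.7210 = -0.3990.
-0.3990 ± 0.05381 → (-0.453, -0.345).

(-0.453, -0.345)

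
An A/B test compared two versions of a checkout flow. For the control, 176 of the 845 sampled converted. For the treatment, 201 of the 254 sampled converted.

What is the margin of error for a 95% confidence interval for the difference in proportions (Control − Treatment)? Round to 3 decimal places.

First, p̂₁ = 176/845 = 0.2083; p̂₂ = 201/254 = 0.7913.
The two standard errors are √(0.2083×0.7917/845) = 0.01397 and √(0.7913×0.2087/254) = 0.02550.
Because the samples are independent, SE_diff = √(0.01397² + 0.02550²) = 0.02908.
Using z* = 1.960 for 95%, ME = 1.960 × 0.02908 = 0.05700.

0.057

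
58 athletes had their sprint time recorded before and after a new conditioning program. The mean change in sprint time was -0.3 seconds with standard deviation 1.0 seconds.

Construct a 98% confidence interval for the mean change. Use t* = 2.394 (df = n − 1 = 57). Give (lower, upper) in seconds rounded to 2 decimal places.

Paired design: SE = s_d/√n = 1.0/√58 = 0.1313.
t* = 2.394; margin of error = 2.394 × 0.1313 = 0.3143.
-0.3 ± 0.3143 → (-0.61, 0.01).

(-0.61, 0.01)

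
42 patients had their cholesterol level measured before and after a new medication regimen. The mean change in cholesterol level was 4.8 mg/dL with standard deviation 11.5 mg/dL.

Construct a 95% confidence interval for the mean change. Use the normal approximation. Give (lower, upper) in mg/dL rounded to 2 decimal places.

Paired design: SE = s_d/√n = 11.5/√42 = 1.7745.
z* = 1.960; margin of error = 1.960 × 1.7745 = 3.4780.
4.8 ± 3.4780 → (1.32, 8.28).

(1.32, 8.28)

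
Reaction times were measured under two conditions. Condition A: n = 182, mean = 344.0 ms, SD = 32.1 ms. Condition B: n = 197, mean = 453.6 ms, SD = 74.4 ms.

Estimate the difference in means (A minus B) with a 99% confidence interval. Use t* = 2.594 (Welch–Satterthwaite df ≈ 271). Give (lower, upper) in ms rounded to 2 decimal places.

Standard errors of each mean: 32.1/√182 = 2.3794 and 74.4/√197 = 5.3008.
SE(x̄₁ − x̄₂) = √(2.3794² + 5.3008²) = 5.8103 for independent samples with unequal variances.
With t* = 2.594, the margin is 2.594 × 5.8103 = 15.0719.
x̄₁ − x̄₂ = 344.0 − 453.6 = -109.6000; the interval is -109.6000 ± 15.0719 = (-124.67, -94.53).

(-124.67, -94.53)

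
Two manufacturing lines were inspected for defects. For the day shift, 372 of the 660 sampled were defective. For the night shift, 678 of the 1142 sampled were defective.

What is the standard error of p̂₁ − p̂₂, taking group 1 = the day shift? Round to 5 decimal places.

0.02416

Sample proportions: 372/660 = 0.5636, 678/1142 = 0.5937.
Each SE is √(p̂(1−p̂)/n): √(0.5636·0.4364/660) = 0.01930 and √(0.5937·0.4063/1142) = 0.01453.
SE(p̂₁ − p̂₂) = √(SE₁² + SE₂²) = √(0.00037249 + 0.0002111209) = 0.02416, since the two samples are independent.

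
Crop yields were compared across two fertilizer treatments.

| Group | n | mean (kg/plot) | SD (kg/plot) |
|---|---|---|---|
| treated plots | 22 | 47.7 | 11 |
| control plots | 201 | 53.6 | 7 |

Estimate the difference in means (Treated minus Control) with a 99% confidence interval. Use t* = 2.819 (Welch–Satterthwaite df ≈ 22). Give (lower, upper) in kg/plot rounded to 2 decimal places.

(-12.66, 0.86)

Standard errors of each mean: 11/√22 = 2.3452 and 7/√201 = 0.4937.
SE(x̄₁ − x̄₂) = √(2.3452² + 0.4937²) = 2.3966 for independent samples with unequal variances.
With t* = 2.819, the margin is 2.819 × 2.3966 = 6.7560.
x̄₁ − x̄₂ = 47.7 − 53.6 = -5.9000; the interval is -5.9000 ± 6.7560 = (-12.66, 0.86).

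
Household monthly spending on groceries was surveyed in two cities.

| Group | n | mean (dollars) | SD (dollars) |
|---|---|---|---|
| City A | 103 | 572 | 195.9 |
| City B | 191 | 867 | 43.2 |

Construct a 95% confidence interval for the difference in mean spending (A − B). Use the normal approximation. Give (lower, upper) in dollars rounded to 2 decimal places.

Standard errors of each mean: 195.9/√103 = 19.3026 and 43.2/√191 = 3.1258.
SE(x̄₁ − x̄₂) = √(19.3026² + 3.1258²) = 19.5541 for independent samples with unequal variances.
With z* = 1.960, the margin is 1.960 × 19.5541 = 38.3260.
x̄₁ − x̄₂ = 572 − 867 = -295.0000; the interval is -295.0000 ± 38.3260 = (-333.33, -256.67).

(-333.33, -256.67)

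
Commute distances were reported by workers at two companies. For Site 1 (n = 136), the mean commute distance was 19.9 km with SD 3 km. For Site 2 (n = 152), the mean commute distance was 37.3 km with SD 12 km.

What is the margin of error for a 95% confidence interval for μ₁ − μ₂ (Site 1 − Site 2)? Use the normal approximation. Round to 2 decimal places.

1.97

SE₁ = s₁/√n₁ = 3/√136 = 0.2572; SE₂ = 12/√152 = 0.9733.
Independent samples, unequal variances: SE_diff = √(SE₁² + SE₂²) = √(0.06615184 + 0.94731289) = 1.0067.
z* = 1.960, so margin of error = 1.960 × 1.0067 = 1.9731.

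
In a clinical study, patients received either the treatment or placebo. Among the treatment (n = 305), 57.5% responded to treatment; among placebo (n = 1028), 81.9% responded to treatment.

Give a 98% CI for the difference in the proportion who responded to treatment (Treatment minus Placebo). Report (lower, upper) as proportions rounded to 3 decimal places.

(-0.316, -0.172)

Each SE is √(p̂(1−p̂)/n): √(0.5750·0.4250/305) = 0.02831 and √(0.8190·0.1810/1028) = 0.01201.
SE(p̂₁ − p̂₂) = √(SE₁² + SE₂²) = √(0.0008014561 + 0.0001442401) = 0.03075, since the two samples are independent.
At 98% confidence z* = 2.326; margin = 2.326 × 0.03075 = 0.07152.
The difference is 0.5750 − 0.8190 = -0.2440, so the interval is -0.2440 ± 0.07152 = (-0.316, -0.172).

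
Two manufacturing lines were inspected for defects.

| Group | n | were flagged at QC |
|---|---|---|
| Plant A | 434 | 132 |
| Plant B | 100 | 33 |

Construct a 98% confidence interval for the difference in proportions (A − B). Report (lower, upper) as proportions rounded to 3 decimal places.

Sample proportions: 132/434 = 0.3041, 33/100 = 0.3300.
Each SE is √(p̂(1−p̂)/n): √(0.3041·0.6959/434) = 0.02208 and √(0.3300·0.6700/100) = 0.04702.
SE(p̂₁ − p̂₂) = √(SE₁² + SE₂²) = √(0.0004875264 + 0.0022108804) = 0.05195, since the two samples are independent.
At 98% confidence z* = 2.326; margin = 2.326 × 0.05195 = 0.12084.
The difference is 0.3041 − 0.3300 = -0.0259, so the interval is -0.0259 ± 0.12084 = (-0.147, 0.095).

(-0.147, 0.095)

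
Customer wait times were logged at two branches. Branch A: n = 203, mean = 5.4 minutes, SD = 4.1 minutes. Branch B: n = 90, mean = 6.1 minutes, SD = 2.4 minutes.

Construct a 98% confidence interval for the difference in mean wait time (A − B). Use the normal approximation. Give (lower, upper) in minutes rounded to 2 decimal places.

(-1.59, 0.19)

Standard errors of each mean: 4.1/√203 = 0.2878 and 2.4/√90 = 0.2530.
SE(x̄₁ − x̄₂) = √(0.2878² + 0.2530²) = 0.3832 for independent samples with unequal variances.
With z* = 2.326, the margin is 2.326 × 0.3832 = 0.8913.
x̄₁ − x̄₂ = 5.4 − 6.1 = -0.7000; the interval is -0.7000 ± 0.8913 = (-1.59, 0.19).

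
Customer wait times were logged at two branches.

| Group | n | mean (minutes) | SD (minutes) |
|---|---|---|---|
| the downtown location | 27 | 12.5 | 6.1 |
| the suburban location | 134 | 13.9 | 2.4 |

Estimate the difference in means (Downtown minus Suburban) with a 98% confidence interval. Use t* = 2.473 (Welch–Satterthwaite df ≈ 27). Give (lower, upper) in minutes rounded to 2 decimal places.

SE₁ = s₁/√n₁ = 6.1/√27 = 1.1739; SE₂ = 2.4/√134 = 0.2073.
Independent samples, unequal variances: SE_diff = √(SE₁² + SE₂²) = √(1.37804121 + 0.04297329) = 1.1921.
t* = 2.473, so margin of error = 2.473 × 1.1921 = 2.9481.
Difference in means = 12.5 − 13.9 = -1.4000.
-1.4000 ± 2.9481 → (-4.35, 1.55).

(-4.35, 1.55)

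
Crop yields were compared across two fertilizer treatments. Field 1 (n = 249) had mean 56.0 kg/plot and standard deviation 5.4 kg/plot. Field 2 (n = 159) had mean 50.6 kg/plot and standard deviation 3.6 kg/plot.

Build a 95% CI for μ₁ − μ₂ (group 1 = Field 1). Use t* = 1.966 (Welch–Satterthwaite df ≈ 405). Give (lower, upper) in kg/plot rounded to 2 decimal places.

Standard errors of each mean: 5.4/√249 = 0.3422 and 3.6/√159 = 0.2855.
SE(x̄₁ − x̄₂) = √(0.3422² + 0.2855²) = 0.4457 for independent samples with unequal variances.
With t* = 1.966, the margin is 1.966 × 0.4457 = 0.8762.
x̄₁ − x̄₂ = 56.0 − 50.6 = 5.4000; the interval is 5.4000 ± 0.8762 = (4.52, 6.28).

(4.52, 6.28)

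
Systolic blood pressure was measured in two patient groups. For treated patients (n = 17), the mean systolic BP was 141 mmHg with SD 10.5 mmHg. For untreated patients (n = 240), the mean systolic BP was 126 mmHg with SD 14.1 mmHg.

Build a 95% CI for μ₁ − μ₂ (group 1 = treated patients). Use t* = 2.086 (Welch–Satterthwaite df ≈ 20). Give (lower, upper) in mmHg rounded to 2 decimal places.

Per-group SEs: s₁/√n₁ = 10.5/√17 = 2.5466, s₂/√n₂ = 14.1/√240 = 0.9102.
Unpooled SE of the difference: √(6.48517156 + 0.82846404) = 2.7044.
Margin of error = t* · SE = 2.086 × 2.7044 = 5.6414.
x̄₁ − x̄₂ = 141 − 126 = 15.0000.
CI: 15.0000 ± 5.6414 = (9.36, 20.64).

(9.36, 20.64)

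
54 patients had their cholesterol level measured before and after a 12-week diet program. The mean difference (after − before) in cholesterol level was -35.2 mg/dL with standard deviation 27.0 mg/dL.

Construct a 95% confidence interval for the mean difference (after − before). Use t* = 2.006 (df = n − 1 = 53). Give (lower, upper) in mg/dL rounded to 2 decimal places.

(-42.57, -27.83)

Paired design: SE = s_d/√n = 27.0/√54 = 3.6742.
t* = 2.006; margin of error = 2.006 × 3.6742 = 7.3704.
-35.2 ± 7.3704 → (-42.57, -27.83).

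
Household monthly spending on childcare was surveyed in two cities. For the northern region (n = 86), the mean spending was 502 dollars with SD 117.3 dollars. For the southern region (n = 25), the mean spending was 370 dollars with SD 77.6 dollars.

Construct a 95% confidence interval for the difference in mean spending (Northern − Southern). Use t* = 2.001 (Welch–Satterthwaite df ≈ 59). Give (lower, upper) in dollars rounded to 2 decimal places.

(91.94, 172.06)

Per-group SEs: s₁/√n₁ = 117.3/√86 = 12.6488, s₂/√n₂ = 77.6/√25 = 15.5200.
Unpooled SE of the difference: √(159.99214144 + 240.8704) = 20.0216.
Margin of error = t* · SE = 2.001 × 20.0216 = 40.0632.
x̄₁ − x̄₂ = 502 − 370 = 132.0000.
CI: 132.0000 ± 40.0632 = (91.94, 172.06).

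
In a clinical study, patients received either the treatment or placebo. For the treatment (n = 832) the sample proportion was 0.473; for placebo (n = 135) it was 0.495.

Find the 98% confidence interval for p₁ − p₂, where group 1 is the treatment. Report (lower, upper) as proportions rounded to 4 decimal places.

Each SE is √(p̂(1−p̂)/n): √(0.4730·0.5270/832) = 0.01731 and √(0.4950·0.5050/135) = 0.04303.
SE(p̂₁ − p̂₂) = √(SE₁² + SE₂²) = √(0.0002996361 + 0.0018515809) = 0.04638, since the two samples are independent.
At 98% confidence z* = 2.326; margin = 2.326 × 0.04638 = 0.10788.
The difference is 0.4730 − 0.4950 = -0.0220, so the interval is -0.0220 ± 0.10788 = (-0.1299, 0.0859).

(-0.1299, 0.0859)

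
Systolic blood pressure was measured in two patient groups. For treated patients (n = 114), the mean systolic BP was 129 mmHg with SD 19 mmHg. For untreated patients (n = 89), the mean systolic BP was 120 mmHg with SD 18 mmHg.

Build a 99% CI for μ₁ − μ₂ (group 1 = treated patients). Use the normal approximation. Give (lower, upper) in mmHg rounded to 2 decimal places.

Per-group SEs: s₁/√n₁ = 19/√114 = 1.7795, s₂/√n₂ = 18/√89 = 1.9080.
Unpooled SE of the difference: √(3.16662025 + 3.640464) = 2.6090.
Margin of error = z* · SE = 2.576 × 2.6090 = 6.7208.
x̄₁ − x̄₂ = 129 − 120 = 9.0000.
CI: 9.0000 ± 6.7208 = (2.28, 15.72).

(2.28, 15.72)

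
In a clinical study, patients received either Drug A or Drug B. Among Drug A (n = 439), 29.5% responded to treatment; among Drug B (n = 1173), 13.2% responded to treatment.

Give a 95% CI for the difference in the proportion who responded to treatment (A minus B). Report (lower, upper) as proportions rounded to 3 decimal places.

(0.116, 0.210)

Each SE is √(p̂(1−p̂)/n): √(0.2950·0.7050/439) = 0.02177 and √(0.1320·0.8680/1173) = 0.00988.
SE(p̂₁ − p̂₂) = √(SE₁² + SE₂²) = √(0.0004739329 + 0.0000976144) = 0.02391, since the two samples are independent.
At 95% confidence z* = 1.960; margin = 1.960 × 0.02391 = 0.04686.
The difference is 0.2950 − 0.1320 = 0.1630, so the interval is 0.1630 ± 0.04686 = (0.116, 0.210).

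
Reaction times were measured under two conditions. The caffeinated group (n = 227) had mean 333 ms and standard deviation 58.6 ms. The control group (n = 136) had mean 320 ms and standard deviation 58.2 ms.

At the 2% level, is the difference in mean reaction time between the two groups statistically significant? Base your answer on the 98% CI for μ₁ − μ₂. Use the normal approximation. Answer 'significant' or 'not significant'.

SE₁ = s₁/√n₁ = 58.6/√227 = 3.8894; SE₂ = 58.2/√136 = 4.9906.
Independent samples, unequal variances: SE_diff = √(SE₁² + SE₂²) = √(15.12743236 + 24.90608836) = 6.3272.
z* = 2.326, so margin of error = 2.326 × 6.3272 = 14.7171.
Difference in means = 333 − 320 = 13.0000.
13.0000 ± 14.7171 → (-1.7171, 27.7171).
The interval (-1.7171, 27.7171) contains 0, so the difference is not significant.

not significant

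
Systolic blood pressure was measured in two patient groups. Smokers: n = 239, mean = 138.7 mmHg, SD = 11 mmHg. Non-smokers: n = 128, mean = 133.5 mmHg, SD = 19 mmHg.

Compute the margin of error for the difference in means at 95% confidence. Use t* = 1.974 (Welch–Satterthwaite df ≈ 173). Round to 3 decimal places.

3.600

SE₁ = s₁/√n₁ = 11/√239 = 0.7115; SE₂ = 19/√128 = 1.6794.
Independent samples, unequal variances: SE_diff = √(SE₁² + SE₂²) = √(0.50623225 + 2.82038436) = 1.8239.
t* = 1.974, so margin of error = 1.974 × 1.8239 = 3.6004.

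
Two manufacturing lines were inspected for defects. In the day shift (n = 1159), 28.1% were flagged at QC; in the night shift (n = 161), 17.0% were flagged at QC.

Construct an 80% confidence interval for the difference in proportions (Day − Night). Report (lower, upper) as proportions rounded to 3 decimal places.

The two standard errors are √(0.2810×0.7190/1159) = 0.01320 and √(0.1700×0.8300/161) = 0.02960.
Because the samples are independent, SE_diff = √(0.01320² + 0.02960²) = 0.03241.
Using z* = 1.282 for 80%, ME = 1.282 × 0.03241 = 0.04155.
p̂₁ − p̂₂ = 0.1110; interval 0.1110 ± 0.04155 gives (0.069, 0.153).

(0.069, 0.153)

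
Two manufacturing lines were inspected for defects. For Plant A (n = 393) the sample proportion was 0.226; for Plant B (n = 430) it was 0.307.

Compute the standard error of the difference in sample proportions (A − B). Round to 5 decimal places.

Each SE is √(p̂(1−p̂)/n): √(0.2260·0.7740/393) = 0.02110 and √(0.3070·0.6930/430) = 0.02224.
SE(p̂₁ − p̂₂) = √(SE₁² + SE₂²) = √(0.00044521 + 0.0004946176) = 0.03066, since the two samples are independent.

0.03066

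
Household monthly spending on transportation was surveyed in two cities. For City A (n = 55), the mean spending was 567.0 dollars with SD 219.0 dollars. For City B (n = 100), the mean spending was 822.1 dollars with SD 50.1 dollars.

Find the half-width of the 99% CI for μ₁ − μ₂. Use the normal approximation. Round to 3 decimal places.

77.156

Standard errors of each mean: 219.0/√55 = 29.5300 and 50.1/√100 = 5.0100.
SE(x̄₁ − x̄₂) = √(29.5300² + 5.0100²) = 29.9520 for independent samples with unequal variances.
With z* = 2.576, the margin is 2.576 × 29.9520 = 77.1564.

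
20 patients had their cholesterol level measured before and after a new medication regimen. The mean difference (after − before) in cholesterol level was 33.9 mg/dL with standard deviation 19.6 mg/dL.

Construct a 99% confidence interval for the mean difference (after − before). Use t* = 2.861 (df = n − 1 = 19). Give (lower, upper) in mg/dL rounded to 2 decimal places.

This is a matched-pairs design, so SE = s_d/√n = 19.6/√20 = 4.3827.
Margin = 2.861 × 4.3827 = 12.5389; the interval is 33.9 ± 12.5389 = (21.36, 46.44).

(21.36, 46.44)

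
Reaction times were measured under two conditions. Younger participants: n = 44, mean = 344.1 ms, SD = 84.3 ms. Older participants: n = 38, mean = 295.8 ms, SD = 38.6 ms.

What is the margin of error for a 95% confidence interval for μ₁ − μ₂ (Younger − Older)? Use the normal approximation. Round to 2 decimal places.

Standard errors of each mean: 84.3/√44 = 12.7087 and 38.6/√38 = 6.2617.
SE(x̄₁ − x̄₂) = √(12.7087² + 6.2617²) = 14.1676 for independent samples with unequal variances.
With z* = 1.960, the margin is 1.960 × 14.1676 = 27.7685.

27.77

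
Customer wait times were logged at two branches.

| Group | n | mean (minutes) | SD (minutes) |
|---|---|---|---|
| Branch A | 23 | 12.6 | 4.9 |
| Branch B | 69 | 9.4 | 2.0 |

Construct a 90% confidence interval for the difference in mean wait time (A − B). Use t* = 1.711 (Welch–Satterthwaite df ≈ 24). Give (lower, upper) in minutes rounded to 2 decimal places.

Standard errors of each mean: 4.9/√23 = 1.0217 and 2.0/√69 = 0.2408.
SE(x̄₁ − x̄₂) = √(1.0217² + 0.2408²) = 1.0497 for independent samples with unequal variances.
With t* = 1.711, the margin is 1.711 × 1.0497 = 1.7960.
x̄₁ − x̄₂ = 12.6 − 9.4 = 3.2000; the interval is 3.2000 ± 1.7960 = (1.40, 5.00).

(1.40, 5.00)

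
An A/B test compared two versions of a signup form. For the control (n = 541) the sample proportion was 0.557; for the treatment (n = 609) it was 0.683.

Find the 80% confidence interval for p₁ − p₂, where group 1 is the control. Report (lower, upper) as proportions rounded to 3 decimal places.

(-0.163, -0.089)

Each SE is √(p̂(1−p̂)/n): √(0.5570·0.4430/541) = 0.02136 and √(0.6830·0.3170/609) = 0.01886.
SE(p̂₁ − p̂₂) = √(SE₁² + SE₂²) = √(0.0004562496 + 0.0003556996) = 0.02849, since the two samples are independent.
At 80% confidence z* = 1.282; margin = 1.282 × 0.02849 = 0.03652.
The difference is 0.5570 − 0.6830 = -0.1260, so the interval is -0.1260 ± 0.03652 = (-0.163, -0.089).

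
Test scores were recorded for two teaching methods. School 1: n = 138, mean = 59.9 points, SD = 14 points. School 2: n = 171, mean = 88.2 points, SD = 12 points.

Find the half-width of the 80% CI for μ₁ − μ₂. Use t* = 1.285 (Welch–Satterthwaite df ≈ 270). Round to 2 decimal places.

1.93

Standard errors of each mean: 14/√138 = 1.1918 and 12/√171 = 0.9177.
SE(x̄₁ − x̄₂) = √(1.1918² + 0.9177²) = 1.5042 for independent samples with unequal variances.
With t* = 1.285, the margin is 1.285 × 1.5042 = 1.9329.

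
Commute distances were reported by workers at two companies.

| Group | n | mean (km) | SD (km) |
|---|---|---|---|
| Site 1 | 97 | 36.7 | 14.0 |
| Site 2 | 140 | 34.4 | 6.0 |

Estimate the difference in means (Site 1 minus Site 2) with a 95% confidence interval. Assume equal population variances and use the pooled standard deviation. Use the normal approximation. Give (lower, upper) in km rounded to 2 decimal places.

Pooled variance s_p² = [96·14.0² + 139·6.0²] / (97+140−2) = 101.3617, so s_p = 10.0679.
SE_diff = s_p·√(1/n₁ + 1/n₂) = 10.0679·√(1/97 + 1/140) = 1.3300.
z* = 1.960; margin = 1.960 × 1.3300 = 2.6068.
Difference = 36.7 − 34.4 = 2.3000.
2.3000 ± 2.6068 → (-0.31, 4.91).

(-0.31, 4.91)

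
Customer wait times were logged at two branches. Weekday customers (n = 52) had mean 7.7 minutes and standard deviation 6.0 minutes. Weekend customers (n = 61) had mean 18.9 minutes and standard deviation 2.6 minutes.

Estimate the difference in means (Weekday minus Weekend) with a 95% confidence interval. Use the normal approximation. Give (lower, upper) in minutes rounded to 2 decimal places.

(-12.96, -9.44)

SE₁ = s₁/√n₁ = 6.0/√52 = 0.8321; SE₂ = 2.6/√61 = 0.3329.
Independent samples, unequal variances: SE_diff = √(SE₁² + SE₂²) = √(0.69239041 + 0.11082241) = 0.8962.
z* = 1.960, so margin of error = 1.960 × 0.8962 = 1.7566.
Difference in means = 7.7 − 18.9 = -11.2000.
-11.2000 ± 1.7566 → (-12.96, -9.44).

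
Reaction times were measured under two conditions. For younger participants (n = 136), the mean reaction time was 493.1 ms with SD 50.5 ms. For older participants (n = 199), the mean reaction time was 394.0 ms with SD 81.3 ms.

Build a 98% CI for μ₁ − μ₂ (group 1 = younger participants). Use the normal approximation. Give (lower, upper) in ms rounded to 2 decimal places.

(82.33, 115.87)

Standard errors of each mean: 50.5/√136 = 4.3303 and 81.3/√199 = 5.7632.
SE(x̄₁ − x̄₂) = √(4.3303² + 5.7632²) = 7.2087 for independent samples with unequal variances.
With z* = 2.326, the margin is 2.326 × 7.2087 = 16.7674.
x̄₁ − x̄₂ = 493.1 − 394.0 = 99.1000; the interval is 99.1000 ± 16.7674 = (82.33, 115.87).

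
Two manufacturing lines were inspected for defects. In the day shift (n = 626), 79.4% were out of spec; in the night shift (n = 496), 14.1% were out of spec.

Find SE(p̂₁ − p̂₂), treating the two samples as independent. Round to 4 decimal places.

Each SE is √(p̂(1−p̂)/n): √(0.7940·0.2060/626) = 0.01616 and √(0.1410·0.8590/496) = 0.01563.
SE(p̂₁ − p̂₂) = √(SE₁² + SE₂²) = √(0.0002611456 + 0.0002442969) = 0.02248, since the two samples are independent.

0.0225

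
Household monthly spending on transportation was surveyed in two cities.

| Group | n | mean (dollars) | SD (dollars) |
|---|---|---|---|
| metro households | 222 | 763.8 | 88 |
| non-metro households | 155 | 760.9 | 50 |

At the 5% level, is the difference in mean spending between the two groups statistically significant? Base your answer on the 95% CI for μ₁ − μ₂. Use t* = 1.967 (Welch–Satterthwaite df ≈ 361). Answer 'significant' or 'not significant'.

Per-group SEs: s₁/√n₁ = 88/√222 = 5.9062, s₂/√n₂ = 50/√155 = 4.0161.
Unpooled SE of the difference: √(34.88319844 + 16.12905921) = 7.1423.
Margin of error = t* · SE = 1.967 × 7.1423 = 14.0489.
x̄₁ − x̄₂ = 763.8 − 760.9 = 2.9000.
CI: 2.9000 ± 14.0489 = (-11.1489, 16.9489).
The interval (-11.1489, 16.9489) contains 0, so the difference is not significant.

not significant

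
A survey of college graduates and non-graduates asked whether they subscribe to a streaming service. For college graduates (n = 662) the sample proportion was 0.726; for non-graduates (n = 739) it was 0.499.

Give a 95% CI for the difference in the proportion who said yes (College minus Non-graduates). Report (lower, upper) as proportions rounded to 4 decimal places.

(0.1775, 0.2765)

Each SE is √(p̂(1−p̂)/n): √(0.7260·0.2740/662) = 0.01733 and √(0.4990·0.5010/739) = 0.01839.
SE(p̂₁ − p̂₂) = √(SE₁² + SE₂²) = √(0.0003003289 + 0.0003381921) = 0.02527, since the two samples are independent.
At 95% confidence z* = 1.960; margin = 1.960 × 0.02527 = 0.04953.
The difference is 0.7260 − 0.4990 = 0.2270, so the interval is 0.2270 ± 0.04953 = (0.1775, 0.2765).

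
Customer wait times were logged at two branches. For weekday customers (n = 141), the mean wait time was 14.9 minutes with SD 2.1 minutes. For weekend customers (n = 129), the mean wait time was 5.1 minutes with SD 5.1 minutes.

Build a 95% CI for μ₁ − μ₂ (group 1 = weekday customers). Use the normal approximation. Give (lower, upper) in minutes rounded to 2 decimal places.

Per-group SEs: s₁/√n₁ = 2.1/√141 = 0.1769, s₂/√n₂ = 5.1/√129 = 0.4490.
Unpooled SE of the difference: √(0.03129361 + 0.201601) = 0.4826.
Margin of error = z* · SE = 1.960 × 0.4826 = 0.9459.
x̄₁ − x̄₂ = 14.9 − 5.1 = 9.8000.
CI: 9.8000 ± 0.9459 = (8.85, 10.75).

(8.85, 10.75)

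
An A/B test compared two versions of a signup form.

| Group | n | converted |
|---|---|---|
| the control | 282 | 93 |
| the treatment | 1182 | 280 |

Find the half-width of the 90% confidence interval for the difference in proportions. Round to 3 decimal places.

First, p̂₁ = 93/282 = 0.3298; p̂₂ = 280/1182 = 0.2369.
The two standard errors are √(0.3298×0.6702/282) = 0.02800 and √(0.2369×0.7631/1182) = 0.01237.
Because the samples are independent, SE_diff = √(0.02800² + 0.01237²) = 0.03061.
Using z* = 1.645 for 90%, ME = 1.645 × 0.03061 = 0.05035.

0.050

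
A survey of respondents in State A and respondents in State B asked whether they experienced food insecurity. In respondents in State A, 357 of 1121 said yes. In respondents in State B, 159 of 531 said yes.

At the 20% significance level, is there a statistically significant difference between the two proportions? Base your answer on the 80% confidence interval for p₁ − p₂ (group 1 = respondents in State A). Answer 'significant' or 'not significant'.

First, p̂₁ = 357/1121 = 0.3185; p̂₂ = 159/531 = 0.2994.
The two standard errors are √(0.3185×0.6815/1121) = 0.01392 and √(0.2994×0.7006/531) = 0.01988.
Because the samples are independent, SE_diff = √(0.01392² + 0.01988²) = 0.02427.
Using z* = 1.282 for 80%, ME = 1.282 × 0.02427 = 0.03111.
p̂₁ − p̂₂ = 0.0191; interval 0.0191 ± 0.03111 gives (-0.01201, 0.05021).
The interval (-0.01201, 0.05021) contains 0, so the difference is not significant.

not significant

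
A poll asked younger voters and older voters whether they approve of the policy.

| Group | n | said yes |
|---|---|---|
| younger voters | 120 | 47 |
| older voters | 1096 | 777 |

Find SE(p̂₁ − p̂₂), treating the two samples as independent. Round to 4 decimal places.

p̂₁ = 47/120 = 0.3917 and p̂₂ = 777/1096 = 0.7089.
SE₁ = √(p̂₁(1−p̂₁)/n₁) = √(0.3917·0.6083/120) = 0.04456; SE₂ = √(0.7089·0.2911/1096) = 0.01372.
Independent samples: SE of the difference = √(SE₁² + SE₂²) = √(0.0019855936 + 0.0001882384) = 0.04662.

0.0466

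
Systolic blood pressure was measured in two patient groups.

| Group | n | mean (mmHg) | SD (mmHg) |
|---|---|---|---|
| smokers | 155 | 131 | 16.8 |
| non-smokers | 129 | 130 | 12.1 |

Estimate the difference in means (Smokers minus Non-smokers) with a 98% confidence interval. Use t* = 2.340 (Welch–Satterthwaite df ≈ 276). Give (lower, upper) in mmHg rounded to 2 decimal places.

SE₁ = s₁/√n₁ = 16.8/√155 = 1.3494; SE₂ = 12.1/√129 = 1.0653.
Independent samples, unequal variances: SE_diff = √(SE₁² + SE₂²) = √(1.82088036 + 1.13486409) = 1.7192.
t* = 2.340, so margin of error = 2.340 × 1.7192 = 4.0229.
Difference in means = 131 − 130 = 1.0000.
1.0000 ± 4.0229 → (-3.02, 5.02).

(-3.02, 5.02)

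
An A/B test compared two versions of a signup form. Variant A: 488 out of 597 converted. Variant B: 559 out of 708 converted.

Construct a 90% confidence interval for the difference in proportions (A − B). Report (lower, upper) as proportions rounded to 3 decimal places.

p̂₁ = 488/597 = 0.8174 and p̂₂ = 559/708 = 0.7895.
SE₁ = √(p̂₁(1−p̂₁)/n₁) = √(0.8174·0.1826/597) = 0.01581; SE₂ = √(0.7895·0.2105/708) = 0.01532.
Independent samples: SE of the difference = √(SE₁² + SE₂²) = √(0.0002499561 + 0.0002347024) = 0.02201.
z* for 90% confidence is 1.645, so the margin of error is 1.645 × 0.02201 = 0.03621.
Point estimate p̂₁ − p̂₂ = 0.8174 − 0.7895 = 0.0279.
0.0279 ± 0.03621 → (-0.008, 0.064).

(-0.008, 0.064)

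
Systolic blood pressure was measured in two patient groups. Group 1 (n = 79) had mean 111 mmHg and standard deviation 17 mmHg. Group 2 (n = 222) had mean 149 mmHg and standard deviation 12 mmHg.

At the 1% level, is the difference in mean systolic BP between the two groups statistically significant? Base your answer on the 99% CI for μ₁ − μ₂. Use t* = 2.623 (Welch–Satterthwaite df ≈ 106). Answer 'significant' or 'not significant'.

significant

Per-group SEs: s₁/√n₁ = 17/√79 = 1.9126, s₂/√n₂ = 12/√222 = 0.8054.
Unpooled SE of the difference: √(3.65803876 + 0.64866916) = 2.0753.
Margin of error = t* · SE = 2.623 × 2.0753 = 5.4435.
x̄₁ − x̄₂ = 111 − 149 = -38.0000.
CI: -38.0000 ± 5.4435 = (-43.4435, -32.5565).
The interval (-43.4435, -32.5565) does not contain 0, so the difference is significant.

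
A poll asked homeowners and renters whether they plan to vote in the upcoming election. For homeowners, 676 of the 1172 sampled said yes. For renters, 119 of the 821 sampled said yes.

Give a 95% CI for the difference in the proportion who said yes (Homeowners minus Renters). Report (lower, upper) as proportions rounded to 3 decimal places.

First, p̂₁ = 676/1172 = 0.5768; p̂₂ = 119/821 = 0.1449.
The two standard errors are √(0.5768×0.4232/1172) = 0.01443 and √(0.1449×0.8551/821) = 0.01228.
Because the samples are independent, SE_diff = √(0.01443² + 0.01228²) = 0.01895.
Using z* = 1.960 for 95%, ME = 1.960 × 0.01895 = 0.03714.
p̂₁ − p̂₂ = 0.4319; interval 0.4319 ± 0.03714 gives (0.395, 0.469).

(0.395, 0.469)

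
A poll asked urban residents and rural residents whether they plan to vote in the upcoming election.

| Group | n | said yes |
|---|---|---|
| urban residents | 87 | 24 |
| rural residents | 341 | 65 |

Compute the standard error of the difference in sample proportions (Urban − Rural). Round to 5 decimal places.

p̂₁ = 24/87 = 0.2759 and p̂₂ = 65/341 = 0.1906.
SE₁ = √(p̂₁(1−p̂₁)/n₁) = √(0.2759·0.7241/87) = 0.04792; SE₂ = √(0.1906·0.8094/341) = 0.02127.
Independent samples: SE of the difference = √(SE₁² + SE₂²) = √(0.0022963264 + 0.0004524129) = 0.05243.

0.05243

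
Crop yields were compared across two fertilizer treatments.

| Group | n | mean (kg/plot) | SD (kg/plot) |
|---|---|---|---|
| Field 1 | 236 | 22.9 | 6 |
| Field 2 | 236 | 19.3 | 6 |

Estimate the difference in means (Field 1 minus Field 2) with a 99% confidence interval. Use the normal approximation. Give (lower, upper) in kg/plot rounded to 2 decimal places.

(2.18, 5.02)

SE₁ = s₁/√n₁ = 6/√236 = 0.3906; SE₂ = 6/√236 = 0.3906.
Independent samples, unequal variances: SE_diff = √(SE₁² + SE₂²) = √(0.15256836 + 0.15256836) = 0.5524.
z* = 2.576, so margin of error = 2.576 × 0.5524 = 1.4230.
Difference in means = 22.9 − 19.3 = 3.6000.
3.6000 ± 1.4230 → (2.18, 5.02).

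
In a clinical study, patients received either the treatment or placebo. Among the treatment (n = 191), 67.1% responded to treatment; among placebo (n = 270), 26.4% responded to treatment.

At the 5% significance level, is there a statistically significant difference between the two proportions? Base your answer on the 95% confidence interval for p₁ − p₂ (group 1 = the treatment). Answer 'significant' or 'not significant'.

SE₁ = √(p̂₁(1−p̂₁)/n₁) = √(0.6710·0.3290/191) = 0.03400; SE₂ = √(0.2640·0.7360/270) = 0.02683.
Independent samples: SE of the difference = √(SE₁² + SE₂²) = √(0.001156 + 0.0007198489) = 0.04331.
z* for 95% confidence is 1.960, so the margin of error is 1.960 × 0.04331 = 0.08489.
Point estimate p̂₁ − p̂₂ = 0.6710 − 0.2640 = 0.4070.
0.4070 ± 0.08489 → (0.32211, 0.49189).
The interval (0.32211, 0.49189) does not contain 0, so the difference is significant.

significant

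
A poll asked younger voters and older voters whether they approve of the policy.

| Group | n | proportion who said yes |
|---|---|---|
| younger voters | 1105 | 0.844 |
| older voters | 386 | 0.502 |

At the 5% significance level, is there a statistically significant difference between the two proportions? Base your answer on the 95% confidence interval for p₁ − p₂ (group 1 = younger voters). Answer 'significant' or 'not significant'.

significant

The two standard errors are √(0.8440×0.1560/1105) = 0.01092 and √(0.5020×0.4980/386) = 0.02545.
Because the samples are independent, SE_diff = √(0.01092² + 0.02545²) = 0.02769.
Using z* = 1.960 for 95%, ME = 1.960 × 0.02769 = 0.05427.
p̂₁ − p̂₂ = 0.3420; interval 0.3420 ± 0.05427 gives (0.28773, 0.39627).
The interval (0.28773, 0.39627) does not contain 0, so the difference is significant.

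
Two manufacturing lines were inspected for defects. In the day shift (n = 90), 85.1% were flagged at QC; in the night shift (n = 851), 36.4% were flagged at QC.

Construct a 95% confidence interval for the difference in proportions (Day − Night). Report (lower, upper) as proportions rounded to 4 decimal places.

Each SE is √(p̂(1−p̂)/n): √(0.8510·0.1490/90) = 0.03754 and √(0.3640·0.6360/851) = 0.01649.
SE(p̂₁ − p̂₂) = √(SE₁² + SE₂²) = √(0.0014092516 + 0.0002719201) = 0.04100, since the two samples are independent.
At 95% confidence z* = 1.960; margin = 1.960 × 0.04100 = 0.08036.
The difference is 0.8510 − 0.3640 = 0.4870, so the interval is 0.4870 ± 0.08036 = (0.4066, 0.5674).

(0.4066, 0.5674)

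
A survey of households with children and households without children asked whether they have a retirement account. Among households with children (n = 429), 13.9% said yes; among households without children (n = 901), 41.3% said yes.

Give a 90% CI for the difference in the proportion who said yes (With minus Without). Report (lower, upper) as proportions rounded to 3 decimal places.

(-0.313, -0.235)

SE₁ = √(p̂₁(1−p̂₁)/n₁) = √(0.1390·0.8610/429) = 0.01670; SE₂ = √(0.4130·0.5870/901) = 0.01640.
Independent samples: SE of the difference = √(SE₁² + SE₂²) = √(0.00027889 + 0.00026896) = 0.02341.
z* for 90% confidence is 1.645, so the margin of error is 1.645 × 0.02341 = 0.03851.
Point estimate p̂₁ − p̂₂ = 0.1390 − 0.4130 = -0.2740.
-0.2740 ± 0.03851 → (-0.313, -0.235).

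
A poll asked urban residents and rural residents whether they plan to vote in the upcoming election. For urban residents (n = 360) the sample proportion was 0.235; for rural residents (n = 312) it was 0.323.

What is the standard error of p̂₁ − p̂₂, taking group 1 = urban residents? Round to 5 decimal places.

SE₁ = √(p̂₁(1−p̂₁)/n₁) = √(0.2350·0.7650/360) = 0.02235; SE₂ = √(0.3230·0.6770/312) = 0.02647.
Independent samples: SE of the difference = √(SE₁² + SE₂²) = √(0.0004995225 + 0.0007006609) = 0.03464.

0.03464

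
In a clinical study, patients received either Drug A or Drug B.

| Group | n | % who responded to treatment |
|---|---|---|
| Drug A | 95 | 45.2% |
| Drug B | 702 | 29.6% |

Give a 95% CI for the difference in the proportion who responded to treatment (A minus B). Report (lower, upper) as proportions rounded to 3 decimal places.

The two standard errors are √(0.4520×0.5480/95) = 0.05106 and √(0.2960×0.7040/702) = 0.01723.
Because the samples are independent, SE_diff = √(0.05106² + 0.01723²) = 0.05389.
Using z* = 1.960 for 95%, ME = 1.960 × 0.05389 = 0.10562.
p̂₁ − p̂₂ = 0.1560; interval 0.1560 ± 0.10562 gives (0.050, 0.262).

(0.050, 0.262)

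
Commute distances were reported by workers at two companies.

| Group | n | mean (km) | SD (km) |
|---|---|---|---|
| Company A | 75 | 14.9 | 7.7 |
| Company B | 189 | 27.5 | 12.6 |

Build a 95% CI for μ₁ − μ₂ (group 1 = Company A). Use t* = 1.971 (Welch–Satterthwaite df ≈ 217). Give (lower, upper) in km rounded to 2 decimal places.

(-15.12, -10.08)

SE₁ = s₁/√n₁ = 7.7/√75 = 0.8891; SE₂ = 12.6/√189 = 0.9165.
Independent samples, unequal variances: SE_diff = √(SE₁² + SE₂²) = √(0.79049881 + 0.83997225) = 1.2769.
t* = 1.971, so margin of error = 1.971 × 1.2769 = 2.5168.
Difference in means = 14.9 − 27.5 = -12.6000.
-12.6000 ± 2.5168 → (-15.12, -10.08).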